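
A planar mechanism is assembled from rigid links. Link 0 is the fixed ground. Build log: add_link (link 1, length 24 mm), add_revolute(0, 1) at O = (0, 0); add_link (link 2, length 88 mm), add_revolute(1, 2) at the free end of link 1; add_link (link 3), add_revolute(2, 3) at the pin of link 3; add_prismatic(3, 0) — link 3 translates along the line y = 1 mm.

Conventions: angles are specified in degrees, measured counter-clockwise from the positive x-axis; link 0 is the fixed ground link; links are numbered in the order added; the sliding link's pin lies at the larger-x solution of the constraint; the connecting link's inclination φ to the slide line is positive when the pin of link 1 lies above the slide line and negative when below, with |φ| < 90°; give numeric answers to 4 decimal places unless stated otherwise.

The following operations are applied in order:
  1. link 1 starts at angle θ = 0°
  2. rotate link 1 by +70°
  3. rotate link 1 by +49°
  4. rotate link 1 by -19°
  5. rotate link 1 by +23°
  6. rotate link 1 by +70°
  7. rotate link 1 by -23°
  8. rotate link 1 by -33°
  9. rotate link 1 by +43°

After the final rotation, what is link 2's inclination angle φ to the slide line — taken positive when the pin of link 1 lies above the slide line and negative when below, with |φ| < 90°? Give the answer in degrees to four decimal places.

geometry: r = 24 mm, L = 88 mm, e = 1 mm; θ starts at 0°
rotate link 1 by +70°: θ ← 0° +70° = 70°
rotate link 1 by +49°: θ ← 70° +49° = 119°
rotate link 1 by -19°: θ ← 119° -19° = 100°
rotate link 1 by +23°: θ ← 100° +23° = 123°
rotate link 1 by +70°: θ ← 123° +70° = 193°
rotate link 1 by -23°: θ ← 193° -23° = 170°
rotate link 1 by -33°: θ ← 170° -33° = 137°
rotate link 1 by +43°: θ ← 137° +43° = 180°
h = r sin θ − e = 0.000000 − 1 = -1.000000
sin φ = h / L = -1.000000 / 88 = -0.01136364
φ = arcsin(-0.01136364) = -0.651102°

-0.6511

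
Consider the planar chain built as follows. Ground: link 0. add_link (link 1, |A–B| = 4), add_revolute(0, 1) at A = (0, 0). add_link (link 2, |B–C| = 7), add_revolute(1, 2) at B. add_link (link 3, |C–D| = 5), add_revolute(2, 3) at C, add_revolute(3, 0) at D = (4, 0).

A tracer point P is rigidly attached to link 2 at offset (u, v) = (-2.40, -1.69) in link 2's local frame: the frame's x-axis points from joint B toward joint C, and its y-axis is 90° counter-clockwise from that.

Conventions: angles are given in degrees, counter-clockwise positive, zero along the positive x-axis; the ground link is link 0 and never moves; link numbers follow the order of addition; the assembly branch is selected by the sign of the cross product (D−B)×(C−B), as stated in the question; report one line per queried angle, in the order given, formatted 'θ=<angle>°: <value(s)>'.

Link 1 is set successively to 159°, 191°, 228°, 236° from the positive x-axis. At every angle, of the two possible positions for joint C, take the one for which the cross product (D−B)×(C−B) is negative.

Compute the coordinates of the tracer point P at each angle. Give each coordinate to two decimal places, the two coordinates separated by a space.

A=(0,0), D=(4.00,0)
θ=159°: B = A + 4.00·(cos159°, sin159°) = (-3.7343, 1.4335)
θ=159°: |BD| = 7.8660
θ=159°: circle(B,7.00) ∩ circle(D,5.00): a=5.4586, h=4.3822
θ=159°:   candidates: C₊=(2.4314,4.7476) cross=34.471; C₋=(0.8342,-3.8701) cross=-34.471
θ=159°:   branch - wants cross < 0 → take C=(0.8342,-3.8701) (cross=-34.471)
θ=159°: ex = (C−B)/|BC| = (0.6527,-0.7577); ey = (0.7577,0.6527)
θ=159°: P = B + -2.40·ex + -1.69·ey = (-6.5811,2.1489)
θ=191°: B = A + 4.00·(cos191°, sin191°) = (-3.9265, -0.7632)
θ=191°: |BD| = 7.9632
θ=191°: circle(B,7.00) ∩ circle(D,5.00): a=5.4885, h=4.3447
θ=191°:   candidates: C₊=(1.1203,4.0875) cross=34.597; C₋=(1.9532,-4.5618) cross=-34.597
θ=191°:   branch - wants cross < 0 → take C=(1.9532,-4.5618) (cross=-34.597)
θ=191°: ex = (C−B)/|BC| = (0.8400,-0.5427); ey = (0.5427,0.8400)
θ=191°: P = B + -2.40·ex + -1.69·ey = (-6.8595,-0.8804)
θ=228°: B = A + 4.00·(cos228°, sin228°) = (-2.6765, -2.9726)
θ=228°: |BD| = 7.3084
θ=228°: circle(B,7.00) ∩ circle(D,5.00): a=5.2961, h=4.5772
θ=228°:   candidates: C₊=(0.3000,3.3631) cross=33.452; C₋=(4.0235,-4.9999) cross=-33.452
θ=228°:   branch - wants cross < 0 → take C=(4.0235,-4.9999) (cross=-33.452)
θ=228°: ex = (C−B)/|BC| = (0.9571,-0.2896); ey = (0.2896,0.9571)
θ=228°: P = B + -2.40·ex + -1.69·ey = (-5.4631,-3.8951)
θ=236°: B = A + 4.00·(cos236°, sin236°) = (-2.2368, -3.3162)
θ=236°: |BD| = 7.0636
θ=236°: circle(B,7.00) ∩ circle(D,5.00): a=5.2306, h=4.6519
θ=236°:   candidates: C₊=(0.1977,3.2469) cross=32.859; C₋=(4.5656,-4.9679) cross=-32.859
θ=236°:   branch - wants cross < 0 → take C=(4.5656,-4.9679) (cross=-32.859)
θ=236°: ex = (C−B)/|BC| = (0.9718,-0.2360); ey = (0.2360,0.9718)
θ=236°: P = B + -2.40·ex + -1.69·ey = (-4.9678,-4.3921)

θ=159°: -6.58 2.15
θ=191°: -6.86 -0.88
θ=228°: -5.46 -3.90
θ=236°: -4.97 -4.39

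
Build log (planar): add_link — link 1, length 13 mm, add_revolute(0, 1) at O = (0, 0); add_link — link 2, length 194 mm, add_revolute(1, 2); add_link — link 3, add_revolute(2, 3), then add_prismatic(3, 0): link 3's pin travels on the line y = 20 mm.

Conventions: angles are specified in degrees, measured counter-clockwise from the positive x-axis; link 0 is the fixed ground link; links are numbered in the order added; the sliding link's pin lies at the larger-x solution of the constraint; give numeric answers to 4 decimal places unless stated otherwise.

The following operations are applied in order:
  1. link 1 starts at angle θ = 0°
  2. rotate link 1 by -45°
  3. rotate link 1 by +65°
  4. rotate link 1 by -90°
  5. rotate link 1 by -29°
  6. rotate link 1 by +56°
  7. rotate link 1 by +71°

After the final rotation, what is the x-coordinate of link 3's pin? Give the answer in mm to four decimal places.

geometry: r = 13 mm, L = 194 mm, e = 20 mm; θ starts at 0°
rotate link 1 by -45°: θ ← 0° -45° = -45°
rotate link 1 by +65°: θ ← -45° +65° = 20°
rotate link 1 by -90°: θ ← 20° -90° = -70°
rotate link 1 by -29°: θ ← -70° -29° = -99°
rotate link 1 by +56°: θ ← -99° +56° = -43°
rotate link 1 by +71°: θ ← -43° +71° = 28°
crank pin P = (r cos θ, r sin θ) = (11.478319, 6.103130)
h = r sin θ − e = 6.103130 − 20 = -13.896870
x = r cos θ + √(L² − h²) = 11.478319 + 193.501620 = 204.979939

204.9799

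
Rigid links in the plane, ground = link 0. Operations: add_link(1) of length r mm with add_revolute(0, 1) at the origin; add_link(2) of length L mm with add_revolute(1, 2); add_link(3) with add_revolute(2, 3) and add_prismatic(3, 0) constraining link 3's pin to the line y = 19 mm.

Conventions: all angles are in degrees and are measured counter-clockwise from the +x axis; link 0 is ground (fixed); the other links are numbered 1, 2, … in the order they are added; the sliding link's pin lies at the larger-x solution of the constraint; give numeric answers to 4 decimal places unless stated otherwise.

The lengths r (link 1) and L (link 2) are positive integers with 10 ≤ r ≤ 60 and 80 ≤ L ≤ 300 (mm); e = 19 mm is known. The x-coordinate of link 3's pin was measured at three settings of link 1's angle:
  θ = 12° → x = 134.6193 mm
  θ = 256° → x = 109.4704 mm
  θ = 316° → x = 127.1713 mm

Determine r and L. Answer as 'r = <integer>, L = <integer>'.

constraint per measurement: (x − r cos θ)² + (r sin θ − e)² = L²
subtracting the θ₁ and θ₂ equations cancels the r² and L² terms:
r = (x₁² − x₂²) / (2[(x₁cos θ₁ + e sin θ₁) − (x₂cos θ₂ + e sin θ₂)]) = 17.0000 → r = 17
L² = (x₁ − r cos θ₁)² + (r sin θ₁ − e)² = 14161.0084 → L = 119.0000 → L = 119
check at θ₃=316°: x = 127.1713 (printed 127.1713) ✓

r = 17, L = 119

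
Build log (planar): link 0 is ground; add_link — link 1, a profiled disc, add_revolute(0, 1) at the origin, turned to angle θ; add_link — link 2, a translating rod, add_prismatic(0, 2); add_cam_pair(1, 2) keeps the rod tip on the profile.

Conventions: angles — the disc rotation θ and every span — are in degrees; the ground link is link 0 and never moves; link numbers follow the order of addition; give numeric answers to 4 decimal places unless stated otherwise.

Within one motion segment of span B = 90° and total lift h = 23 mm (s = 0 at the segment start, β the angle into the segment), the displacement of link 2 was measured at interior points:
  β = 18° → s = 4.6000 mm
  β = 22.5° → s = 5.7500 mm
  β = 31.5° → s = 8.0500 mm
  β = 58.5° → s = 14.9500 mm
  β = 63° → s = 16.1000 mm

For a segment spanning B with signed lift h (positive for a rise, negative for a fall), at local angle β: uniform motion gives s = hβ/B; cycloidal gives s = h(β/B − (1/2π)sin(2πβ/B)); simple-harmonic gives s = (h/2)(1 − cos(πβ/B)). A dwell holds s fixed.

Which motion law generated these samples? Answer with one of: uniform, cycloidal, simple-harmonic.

candidates at β/B = r: uniform s = h·r (linear in β); cycloidal s = h·(r − sin(2πr)/(2π)); simple-harmonic s = (h/2)(1 − cos(πr))
β=18°: printed 4.6000 | uniform 4.6000, cycloidal 1.1186, simple-harmonic 2.1963
β=22.5°: printed 5.7500 | uniform 5.7500, cycloidal 2.0894, simple-harmonic 3.3683
β=31.5°: printed 8.0500 | uniform 8.0500, cycloidal 5.0885, simple-harmonic 6.2791
β=58.5°: printed 14.9500 | uniform 14.9500, cycloidal 17.9115, simple-harmonic 16.7209
β=63°: printed 16.1000 | uniform 16.1000, cycloidal 19.5814, simple-harmonic 18.2595
only one law matches every sample → uniform

uniform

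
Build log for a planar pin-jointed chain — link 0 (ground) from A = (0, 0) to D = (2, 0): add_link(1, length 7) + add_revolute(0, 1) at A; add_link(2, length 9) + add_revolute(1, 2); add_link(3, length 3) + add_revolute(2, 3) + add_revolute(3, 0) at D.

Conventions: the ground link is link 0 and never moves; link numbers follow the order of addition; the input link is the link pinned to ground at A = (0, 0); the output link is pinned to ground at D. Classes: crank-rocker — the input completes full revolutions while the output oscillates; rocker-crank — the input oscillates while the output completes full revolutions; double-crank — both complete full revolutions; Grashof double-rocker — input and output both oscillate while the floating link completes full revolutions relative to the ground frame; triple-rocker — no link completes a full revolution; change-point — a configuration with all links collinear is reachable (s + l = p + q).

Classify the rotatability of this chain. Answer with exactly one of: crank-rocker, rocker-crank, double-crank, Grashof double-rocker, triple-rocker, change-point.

lengths: ground=2, input=7, coupler=9, output=3
sorted: s=2 (shortest), l=9 (longest), p+q=10
s + l = 11 vs p + q = 10
s + l > p + q → non-Grashof → no link fully rotates → triple-rocker

triple-rocker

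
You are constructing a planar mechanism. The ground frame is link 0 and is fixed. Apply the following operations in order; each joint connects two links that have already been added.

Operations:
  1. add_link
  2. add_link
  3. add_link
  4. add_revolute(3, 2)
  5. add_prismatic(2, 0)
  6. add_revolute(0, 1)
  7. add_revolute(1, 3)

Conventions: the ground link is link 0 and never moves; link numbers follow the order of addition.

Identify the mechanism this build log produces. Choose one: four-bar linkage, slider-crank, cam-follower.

links: 4 (incl. ground); joints: 3 revolute, 1 prismatic, 0 higher (cam) pair, forming one closed loop
4 links, 3 revolutes + 1 prismatic in one loop → slider-crank

slider-crank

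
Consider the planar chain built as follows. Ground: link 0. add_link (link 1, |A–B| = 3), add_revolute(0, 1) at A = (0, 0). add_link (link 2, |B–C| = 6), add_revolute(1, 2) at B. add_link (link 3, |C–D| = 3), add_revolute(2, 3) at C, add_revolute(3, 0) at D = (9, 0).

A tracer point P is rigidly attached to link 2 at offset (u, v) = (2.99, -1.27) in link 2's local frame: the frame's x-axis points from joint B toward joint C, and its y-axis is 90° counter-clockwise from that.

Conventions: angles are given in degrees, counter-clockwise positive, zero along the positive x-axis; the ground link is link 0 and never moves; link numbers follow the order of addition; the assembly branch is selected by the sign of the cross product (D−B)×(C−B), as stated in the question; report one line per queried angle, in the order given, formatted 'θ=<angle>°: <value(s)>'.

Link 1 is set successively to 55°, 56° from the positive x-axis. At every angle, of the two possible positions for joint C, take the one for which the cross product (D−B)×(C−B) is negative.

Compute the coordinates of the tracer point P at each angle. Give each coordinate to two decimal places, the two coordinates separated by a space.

A=(0,0), D=(9.00,0)
θ=55°: B = A + 3.00·(cos55°, sin55°) = (1.7207, 2.4575)
θ=55°: |BD| = 7.6829
θ=55°: circle(B,6.00) ∩ circle(D,3.00): a=5.5986, h=2.1577
θ=55°:   candidates: C₊=(7.7154,2.7110) cross=16.577; C₋=(6.3350,-1.3777) cross=-16.577
θ=55°:   branch - wants cross < 0 → take C=(6.3350,-1.3777) (cross=-16.577)
θ=55°: ex = (C−B)/|BC| = (0.7691,-0.6392); ey = (0.6392,0.7691)
θ=55°: P = B + 2.99·ex + -1.27·ey = (3.2084,-0.4304)
θ=56°: B = A + 3.00·(cos56°, sin56°) = (1.6776, 2.4871)
θ=56°: |BD| = 7.7333
θ=56°: circle(B,6.00) ∩ circle(D,3.00): a=5.6123, h=2.1217
θ=56°:   candidates: C₊=(7.6741,2.6911) cross=16.408; C₋=(6.3094,-1.3269) cross=-16.408
θ=56°:   branch - wants cross < 0 → take C=(6.3094,-1.3269) (cross=-16.408)
θ=56°: ex = (C−B)/|BC| = (0.7720,-0.6357); ey = (0.6357,0.7720)
θ=56°: P = B + 2.99·ex + -1.27·ey = (3.1785,-0.3939)

θ=55°: 3.21 -0.43
θ=56°: 3.18 -0.39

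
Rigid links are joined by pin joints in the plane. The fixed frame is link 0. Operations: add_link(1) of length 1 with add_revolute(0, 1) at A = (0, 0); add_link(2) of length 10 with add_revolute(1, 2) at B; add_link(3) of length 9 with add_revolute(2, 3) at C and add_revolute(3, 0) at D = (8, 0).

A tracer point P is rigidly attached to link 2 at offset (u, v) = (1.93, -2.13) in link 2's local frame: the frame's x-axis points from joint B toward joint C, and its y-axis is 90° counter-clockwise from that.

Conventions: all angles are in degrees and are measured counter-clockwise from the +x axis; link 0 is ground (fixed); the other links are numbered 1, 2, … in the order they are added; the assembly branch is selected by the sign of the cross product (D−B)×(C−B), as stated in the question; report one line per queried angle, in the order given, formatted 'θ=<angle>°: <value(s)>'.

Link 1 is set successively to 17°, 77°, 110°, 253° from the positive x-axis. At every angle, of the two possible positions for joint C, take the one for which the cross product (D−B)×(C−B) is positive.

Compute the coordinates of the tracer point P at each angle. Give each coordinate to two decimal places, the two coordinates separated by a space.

A=(0,0), D=(8.00,0)
θ=17°: B = A + 1.00·(cos17°, sin17°) = (0.9563, 0.2924)
θ=17°: |BD| = 7.0498
θ=17°: circle(B,10.00) ∩ circle(D,9.00): a=4.8724, h=8.7327
θ=17°:   candidates: C₊=(6.1867,8.8154) cross=61.563; C₋=(5.4624,-8.6348) cross=-61.563
θ=17°:   branch + wants cross > 0 → take C=(6.1867,8.8154) (cross=61.563)
θ=17°: ex = (C−B)/|BC| = (0.5230,0.8523); ey = (-0.8523,0.5230)
θ=17°: P = B + 1.93·ex + -2.13·ey = (3.7812,0.8232)
θ=77°: B = A + 1.00·(cos77°, sin77°) = (0.2250, 0.9744)
θ=77°: |BD| = 7.8359
θ=77°: circle(B,10.00) ∩ circle(D,9.00): a=5.1303, h=8.5837
θ=77°:   candidates: C₊=(6.3828,8.8535) cross=67.261; C₋=(4.2481,-8.1807) cross=-67.261
θ=77°:   branch + wants cross > 0 → take C=(6.3828,8.8535) (cross=67.261)
θ=77°: ex = (C−B)/|BC| = (0.6158,0.7879); ey = (-0.7879,0.6158)
θ=77°: P = B + 1.93·ex + -2.13·ey = (3.0917,1.1834)
θ=110°: B = A + 1.00·(cos110°, sin110°) = (-0.3420, 0.9397)
θ=110°: |BD| = 8.3948
θ=110°: circle(B,10.00) ∩ circle(D,9.00): a=5.3290, h=8.4618
θ=110°:   candidates: C₊=(5.9007,8.7517) cross=71.035; C₋=(4.0063,-8.0654) cross=-71.035
θ=110°:   branch + wants cross > 0 → take C=(5.9007,8.7517) (cross=71.035)
θ=110°: ex = (C−B)/|BC| = (0.6243,0.7812); ey = (-0.7812,0.6243)
θ=110°: P = B + 1.93·ex + -2.13·ey = (2.5268,1.1177)
θ=253°: B = A + 1.00·(cos253°, sin253°) = (-0.2924, -0.9563)
θ=253°: |BD| = 8.3473
θ=253°: circle(B,10.00) ∩ circle(D,9.00): a=5.3118, h=8.4726
θ=253°:   candidates: C₊=(4.0138,8.0691) cross=70.724; C₋=(5.9551,-8.7646) cross=-70.724
θ=253°:   branch + wants cross > 0 → take C=(4.0138,8.0691) (cross=70.724)
θ=253°: ex = (C−B)/|BC| = (0.4306,0.9025); ey = (-0.9025,0.4306)
θ=253°: P = B + 1.93·ex + -2.13·ey = (2.4611,-0.1316)

θ=17°: 3.78 0.82
θ=77°: 3.09 1.18
θ=110°: 2.53 1.12
θ=253°: 2.46 -0.13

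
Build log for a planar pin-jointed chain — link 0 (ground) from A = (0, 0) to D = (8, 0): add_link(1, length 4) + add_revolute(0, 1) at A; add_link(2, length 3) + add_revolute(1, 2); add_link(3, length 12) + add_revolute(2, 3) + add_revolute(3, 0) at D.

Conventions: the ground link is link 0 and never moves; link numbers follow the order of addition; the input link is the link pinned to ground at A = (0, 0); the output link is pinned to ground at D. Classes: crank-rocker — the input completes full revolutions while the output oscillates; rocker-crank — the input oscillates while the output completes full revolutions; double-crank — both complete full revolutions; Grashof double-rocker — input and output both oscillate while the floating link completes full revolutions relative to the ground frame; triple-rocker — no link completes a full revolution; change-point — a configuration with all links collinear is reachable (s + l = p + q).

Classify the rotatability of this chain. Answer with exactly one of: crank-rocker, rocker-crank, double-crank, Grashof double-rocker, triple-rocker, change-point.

lengths: ground=8, input=4, coupler=3, output=12
sorted: s=3 (shortest), l=12 (longest), p+q=12
s + l = 15 vs p + q = 12
s + l > p + q → non-Grashof → no link fully rotates → triple-rocker

triple-rocker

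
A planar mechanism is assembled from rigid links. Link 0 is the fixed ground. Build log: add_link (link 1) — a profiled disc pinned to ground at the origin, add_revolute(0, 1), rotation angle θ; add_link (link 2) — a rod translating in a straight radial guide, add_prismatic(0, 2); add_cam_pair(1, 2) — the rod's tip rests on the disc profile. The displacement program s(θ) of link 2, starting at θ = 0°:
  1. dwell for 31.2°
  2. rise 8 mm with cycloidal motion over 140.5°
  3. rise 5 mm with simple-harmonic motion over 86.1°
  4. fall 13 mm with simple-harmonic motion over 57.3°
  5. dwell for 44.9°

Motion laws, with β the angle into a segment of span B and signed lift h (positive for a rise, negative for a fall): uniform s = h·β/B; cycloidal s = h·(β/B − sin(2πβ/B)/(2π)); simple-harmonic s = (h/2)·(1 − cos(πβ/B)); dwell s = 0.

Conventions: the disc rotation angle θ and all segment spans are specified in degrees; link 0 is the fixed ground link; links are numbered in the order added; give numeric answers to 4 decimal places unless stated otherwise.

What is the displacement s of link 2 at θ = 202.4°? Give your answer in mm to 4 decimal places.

seg 1 [0°–31.2°] dwell: s stays 0.0000
seg 2 [31.2°–171.7°] cycloidal, h=8: full span → s += 8 → s = 8.0000
seg 3 [171.7°–257.8°] simple-harmonic, h=5: θ=202.4° here. β=30.7, B=86.1. 5/2·(1 − cos(π·0.3566)) = 1.4112 → s = 9.4112

9.4112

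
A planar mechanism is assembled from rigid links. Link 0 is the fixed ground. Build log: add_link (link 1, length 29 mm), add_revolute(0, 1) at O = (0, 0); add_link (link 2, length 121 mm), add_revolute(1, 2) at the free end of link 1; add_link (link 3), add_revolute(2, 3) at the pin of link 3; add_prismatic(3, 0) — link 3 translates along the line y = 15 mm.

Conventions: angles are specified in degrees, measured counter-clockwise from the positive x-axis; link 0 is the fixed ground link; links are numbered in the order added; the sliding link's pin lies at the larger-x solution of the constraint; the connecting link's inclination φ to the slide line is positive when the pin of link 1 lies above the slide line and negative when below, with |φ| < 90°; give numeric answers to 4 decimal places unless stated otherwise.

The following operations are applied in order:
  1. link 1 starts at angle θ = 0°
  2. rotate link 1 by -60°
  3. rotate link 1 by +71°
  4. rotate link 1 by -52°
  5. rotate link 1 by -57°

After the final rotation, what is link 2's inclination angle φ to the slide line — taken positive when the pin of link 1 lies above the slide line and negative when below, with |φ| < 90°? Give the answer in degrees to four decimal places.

geometry: r = 29 mm, L = 121 mm, e = 15 mm; θ starts at 0°
rotate link 1 by -60°: θ ← 0° -60° = -60°
rotate link 1 by +71°: θ ← -60° +71° = 11°
rotate link 1 by -52°: θ ← 11° -52° = -41°
rotate link 1 by -57°: θ ← -41° -57° = -98°
h = r sin θ − e = -28.717774 − 15 = -43.717774
sin φ = h / L = -43.717774 / 121 = -0.36130392
φ = arcsin(-0.36130392) = -21.180296°

-21.1803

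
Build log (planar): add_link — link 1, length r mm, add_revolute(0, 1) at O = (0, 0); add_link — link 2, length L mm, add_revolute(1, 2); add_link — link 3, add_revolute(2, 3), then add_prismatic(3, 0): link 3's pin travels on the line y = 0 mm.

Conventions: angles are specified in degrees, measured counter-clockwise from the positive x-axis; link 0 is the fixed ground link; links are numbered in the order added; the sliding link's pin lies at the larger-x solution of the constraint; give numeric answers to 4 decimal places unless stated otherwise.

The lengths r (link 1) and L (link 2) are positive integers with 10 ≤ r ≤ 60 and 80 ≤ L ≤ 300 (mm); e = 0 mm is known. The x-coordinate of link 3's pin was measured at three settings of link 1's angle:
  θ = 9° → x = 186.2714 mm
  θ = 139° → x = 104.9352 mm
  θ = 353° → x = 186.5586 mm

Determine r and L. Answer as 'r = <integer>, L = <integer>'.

constraint per measurement: (x − r cos θ)² + (r sin θ − e)² = L²
subtracting the θ₁ and θ₂ equations cancels the r² and L² terms:
r = (x₁² − x₂²) / (2[(x₁cos θ₁ + e sin θ₁) − (x₂cos θ₂ + e sin θ₂)]) = 45.0000 → r = 45
L² = (x₁ − r cos θ₁)² + (r sin θ₁ − e)² = 20164.0064 → L = 142.0000 → L = 142
check at θ₃=353°: x = 186.5586 (printed 186.5586) ✓

r = 45, L = 142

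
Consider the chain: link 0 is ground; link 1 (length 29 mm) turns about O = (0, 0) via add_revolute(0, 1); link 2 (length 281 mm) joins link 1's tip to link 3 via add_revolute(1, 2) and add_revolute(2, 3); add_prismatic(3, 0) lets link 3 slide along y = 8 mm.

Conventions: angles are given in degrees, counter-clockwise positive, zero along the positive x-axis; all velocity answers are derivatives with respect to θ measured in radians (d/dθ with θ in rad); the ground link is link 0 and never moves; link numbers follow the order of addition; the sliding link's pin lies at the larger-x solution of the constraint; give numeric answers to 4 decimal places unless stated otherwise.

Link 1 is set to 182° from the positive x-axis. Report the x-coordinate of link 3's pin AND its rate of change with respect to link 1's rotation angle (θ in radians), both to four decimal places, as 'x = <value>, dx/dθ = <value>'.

geometry: r = 29 mm, L = 281 mm, e = 8 mm
crank pin P = (r cos θ, r sin θ) = (-28.982334, -1.012085)
h = r sin θ − e = -1.012085 − 8 = -9.012085
x = r cos θ + √(L² − h²) = -28.982334 + 280.855447 = 251.873113
dx/dθ = −r sin θ − h·r cos θ/√(L² − h²) (θ in radians; h = -9.012085) = 0.082101

x = 251.8731, dx/dθ = 0.0821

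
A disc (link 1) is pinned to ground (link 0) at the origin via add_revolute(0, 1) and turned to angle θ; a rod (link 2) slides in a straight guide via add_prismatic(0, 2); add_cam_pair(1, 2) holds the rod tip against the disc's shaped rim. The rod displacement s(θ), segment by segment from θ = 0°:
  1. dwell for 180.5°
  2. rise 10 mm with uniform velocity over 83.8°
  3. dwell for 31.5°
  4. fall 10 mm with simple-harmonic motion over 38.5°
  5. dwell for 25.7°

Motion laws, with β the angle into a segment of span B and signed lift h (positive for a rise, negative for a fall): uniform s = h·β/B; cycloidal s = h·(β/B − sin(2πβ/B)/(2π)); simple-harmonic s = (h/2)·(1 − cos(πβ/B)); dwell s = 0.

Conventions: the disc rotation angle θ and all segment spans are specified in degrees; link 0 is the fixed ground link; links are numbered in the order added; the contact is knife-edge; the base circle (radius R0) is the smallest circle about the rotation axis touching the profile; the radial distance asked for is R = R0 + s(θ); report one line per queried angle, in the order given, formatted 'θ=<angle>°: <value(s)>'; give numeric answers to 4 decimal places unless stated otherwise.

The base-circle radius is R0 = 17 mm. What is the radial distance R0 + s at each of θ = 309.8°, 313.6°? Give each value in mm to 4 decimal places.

segment 1 (0° to 180.5°, dwell): s unchanged at 0.0000
segment 2 (180.5° to 264.3°, uniform, h = 10) is passed completely: s = 0.0000 + (10) = 10.0000
segment 3 (264.3° to 295.8°, dwell): s unchanged at 10.0000
θ = 309.8° falls in segment 4 (295.8° to 334.3°, simple-harmonic, h = -10): β = 309.8 − 295.8 = 14°, B = 38.5°; Δs = -10/2·(1 − cos(π·0.3636)) = -2.9229; s = 10.0000 − 2.9229 = 7.0771
θ = 313.6° falls in segment 4 (295.8° to 334.3°, simple-harmonic, h = -10): β = 313.6 − 295.8 = 17.8°, B = 38.5°; Δs = -10/2·(1 − cos(π·0.4623)) = -4.4098; s = 10.0000 − 4.4098 = 5.5902
θ=309.8°: R = R0 + s = 17 + 7.0771 = 24.0771
θ=313.6°: R = R0 + s = 17 + 5.5902 = 22.5902

θ=309.8°: 24.0771
θ=313.6°: 22.5902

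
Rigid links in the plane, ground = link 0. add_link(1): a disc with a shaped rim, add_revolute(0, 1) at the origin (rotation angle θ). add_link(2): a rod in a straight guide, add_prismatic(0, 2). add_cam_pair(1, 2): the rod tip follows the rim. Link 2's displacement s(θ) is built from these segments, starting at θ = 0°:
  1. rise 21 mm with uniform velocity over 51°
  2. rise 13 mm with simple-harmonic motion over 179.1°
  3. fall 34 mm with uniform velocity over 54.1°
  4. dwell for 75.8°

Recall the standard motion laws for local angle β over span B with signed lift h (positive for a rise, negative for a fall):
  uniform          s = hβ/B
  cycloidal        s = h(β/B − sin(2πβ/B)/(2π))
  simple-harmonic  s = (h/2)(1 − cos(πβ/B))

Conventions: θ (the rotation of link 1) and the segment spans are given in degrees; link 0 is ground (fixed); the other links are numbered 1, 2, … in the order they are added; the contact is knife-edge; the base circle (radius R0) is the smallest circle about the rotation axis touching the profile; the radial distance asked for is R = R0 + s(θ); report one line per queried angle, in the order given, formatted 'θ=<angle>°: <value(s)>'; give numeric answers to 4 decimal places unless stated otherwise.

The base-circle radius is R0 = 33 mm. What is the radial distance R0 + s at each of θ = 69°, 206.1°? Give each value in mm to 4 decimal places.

segment 1 (0° to 51°, uniform, h = 21) is passed completely: s = 0.0000 + (21) = 21.0000
θ = 69° falls in segment 2 (51° to 230.1°, simple-harmonic, h = 13): β = 69 − 51 = 18°, B = 179.1°; Δs = 13/2·(1 − cos(π·0.1005)) = 0.3213; s = 21.0000 + 0.3213 = 21.3213
θ = 206.1° falls in segment 2 (51° to 230.1°, simple-harmonic, h = 13): β = 206.1 − 51 = 155.1°, B = 179.1°; Δs = 13/2·(1 − cos(π·0.8660)) = 12.4325; s = 21.0000 + 12.4325 = 33.4325
θ=69°: R = R0 + s = 33 + 21.3213 = 54.3213
θ=206.1°: R = R0 + s = 33 + 33.4325 = 66.4325

θ=69°: 54.3213
θ=206.1°: 66.4325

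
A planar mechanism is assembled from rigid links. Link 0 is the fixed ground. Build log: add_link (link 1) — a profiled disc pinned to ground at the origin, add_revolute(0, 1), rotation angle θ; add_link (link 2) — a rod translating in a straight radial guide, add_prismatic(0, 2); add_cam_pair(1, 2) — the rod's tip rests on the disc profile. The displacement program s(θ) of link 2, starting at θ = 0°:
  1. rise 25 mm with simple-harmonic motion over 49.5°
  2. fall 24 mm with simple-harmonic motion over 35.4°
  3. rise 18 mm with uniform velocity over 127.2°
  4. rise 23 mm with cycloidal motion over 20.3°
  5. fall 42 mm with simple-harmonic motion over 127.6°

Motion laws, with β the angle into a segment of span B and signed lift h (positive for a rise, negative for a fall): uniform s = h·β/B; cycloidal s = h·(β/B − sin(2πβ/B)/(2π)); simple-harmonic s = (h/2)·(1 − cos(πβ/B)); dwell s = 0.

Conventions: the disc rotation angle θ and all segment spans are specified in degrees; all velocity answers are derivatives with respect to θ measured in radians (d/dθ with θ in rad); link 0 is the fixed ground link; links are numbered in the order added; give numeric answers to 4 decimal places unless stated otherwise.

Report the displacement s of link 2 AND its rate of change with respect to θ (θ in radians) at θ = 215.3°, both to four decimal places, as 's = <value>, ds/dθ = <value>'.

seg 1 [0°–49.5°] simple-harmonic, h=25: full span → s += 25 → s = 25.0000
seg 2 [49.5°–84.9°] simple-harmonic, h=-24: full span → s += -24 → s = 1.0000
seg 3 [84.9°–212.1°] uniform, h=18: full span → s += 18 → s = 19.0000
seg 4 [212.1°–232.4°] cycloidal, h=23: θ=215.3° here. β=3.2, B=20.3. 23·(0.1576 − sin(2π·0.1576)/(2π)) = 0.5644 → s = 19.5644
velocity in seg [212.1°–232.4°] (cycloidal), θ in radians: β = 3.2° = 0.0559 rad, B = 20.3° = 0.3543 rad; ds/dθ = (h/B)(1 − cos(2πβ/B)) = (23/0.3543)(1 − cos(2π·0.1576)) = 29.322011 mm/rad

s = 19.5644, ds/dθ = 29.3220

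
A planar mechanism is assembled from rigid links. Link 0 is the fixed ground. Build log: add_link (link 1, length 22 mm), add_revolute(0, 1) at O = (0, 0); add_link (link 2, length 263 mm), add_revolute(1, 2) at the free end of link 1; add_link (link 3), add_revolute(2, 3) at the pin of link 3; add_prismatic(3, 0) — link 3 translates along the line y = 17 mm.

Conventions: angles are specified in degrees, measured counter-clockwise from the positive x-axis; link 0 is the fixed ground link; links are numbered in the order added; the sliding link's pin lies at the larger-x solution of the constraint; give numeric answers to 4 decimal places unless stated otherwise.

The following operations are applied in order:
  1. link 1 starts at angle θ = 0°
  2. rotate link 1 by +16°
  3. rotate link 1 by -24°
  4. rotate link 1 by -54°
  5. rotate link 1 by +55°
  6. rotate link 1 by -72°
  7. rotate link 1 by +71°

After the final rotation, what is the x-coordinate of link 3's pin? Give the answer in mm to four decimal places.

geometry: r = 22 mm, L = 263 mm, e = 17 mm; θ starts at 0°
rotate link 1 by +16°: θ ← 0° +16° = 16°
rotate link 1 by -24°: θ ← 16° -24° = -8°
rotate link 1 by -54°: θ ← -8° -54° = -62°
rotate link 1 by +55°: θ ← -62° +55° = -7°
rotate link 1 by -72°: θ ← -7° -72° = -79°
rotate link 1 by +71°: θ ← -79° +71° = -8°
crank pin P = (r cos θ, r sin θ) = (21.785898, -3.061808)
h = r sin θ − e = -3.061808 − 17 = -20.061808
x = r cos θ + √(L² − h²) = 21.785898 + 262.233720 = 284.019617

284.0196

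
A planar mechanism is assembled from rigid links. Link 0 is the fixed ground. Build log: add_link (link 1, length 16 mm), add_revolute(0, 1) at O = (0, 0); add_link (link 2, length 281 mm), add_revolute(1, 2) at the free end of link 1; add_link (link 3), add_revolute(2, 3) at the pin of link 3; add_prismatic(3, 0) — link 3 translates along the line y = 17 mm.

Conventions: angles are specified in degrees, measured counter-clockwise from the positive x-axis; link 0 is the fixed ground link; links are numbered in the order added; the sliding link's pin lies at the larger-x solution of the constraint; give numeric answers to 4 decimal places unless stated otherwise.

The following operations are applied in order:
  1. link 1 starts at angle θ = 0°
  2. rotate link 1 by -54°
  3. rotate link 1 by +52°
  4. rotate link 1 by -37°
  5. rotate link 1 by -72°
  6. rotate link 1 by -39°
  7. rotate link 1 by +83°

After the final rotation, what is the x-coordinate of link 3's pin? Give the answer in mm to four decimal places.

geometry: r = 16 mm, L = 281 mm, e = 17 mm; θ starts at 0°
rotate link 1 by -54°: θ ← 0° -54° = -54°
rotate link 1 by +52°: θ ← -54° +52° = -2°
rotate link 1 by -37°: θ ← -2° -37° = -39°
rotate link 1 by -72°: θ ← -39° -72° = -111°
rotate link 1 by -39°: θ ← -111° -39° = -150°
rotate link 1 by +83°: θ ← -150° +83° = -67°
crank pin P = (r cos θ, r sin θ) = (6.251698, -14.728078)
h = r sin θ − e = -14.728078 − 17 = -31.728078
x = r cos θ + √(L² − h²) = 6.251698 + 279.203025 = 285.454723

285.4547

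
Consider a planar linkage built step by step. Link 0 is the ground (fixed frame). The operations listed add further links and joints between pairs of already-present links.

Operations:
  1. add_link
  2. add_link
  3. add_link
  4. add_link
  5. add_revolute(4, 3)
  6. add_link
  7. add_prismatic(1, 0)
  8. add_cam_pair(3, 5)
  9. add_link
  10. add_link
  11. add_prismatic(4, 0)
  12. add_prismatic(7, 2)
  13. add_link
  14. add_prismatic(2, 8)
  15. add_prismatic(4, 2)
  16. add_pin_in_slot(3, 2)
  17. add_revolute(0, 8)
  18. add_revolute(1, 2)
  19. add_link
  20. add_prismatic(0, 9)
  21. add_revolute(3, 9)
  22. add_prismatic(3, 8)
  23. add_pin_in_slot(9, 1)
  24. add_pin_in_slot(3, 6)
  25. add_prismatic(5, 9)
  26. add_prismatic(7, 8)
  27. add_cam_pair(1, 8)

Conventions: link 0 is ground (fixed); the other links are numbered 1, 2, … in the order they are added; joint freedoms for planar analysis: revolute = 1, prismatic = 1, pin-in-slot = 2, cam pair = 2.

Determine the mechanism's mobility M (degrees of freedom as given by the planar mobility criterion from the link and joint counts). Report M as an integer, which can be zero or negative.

(L,J1,J2)=(1,0,0); link0 fixed
link1: (2,0,0)
link2: (3,0,0)
link3: (4,0,0)
link4: (5,0,0)
R 4-3 [J1]: (5,1,0)
link5: (6,1,0)
P 1-0 [J1]: (6,2,0)
C 3-5 [J2]: (6,2,1)
link6: (7,2,1)
link7: (8,2,1)
P 4-0 [J1]: (8,3,1)
P 7-2 [J1]: (8,4,1)
link8: (9,4,1)
P 2-8 [J1]: (9,5,1)
P 4-2 [J1]: (9,6,1)
PS 3-2 [J2]: (9,6,2)
R 0-8 [J1]: (9,7,2)
R 1-2 [J1]: (9,8,2)
link9: (10,8,2)
P 0-9 [J1]: (10,9,2)
R 3-9 [J1]: (10,10,2)
P 3-8 [J1]: (10,11,2)
PS 9-1 [J2]: (10,11,3)
PS 3-6 [J2]: (10,11,4)
P 5-9 [J1]: (10,12,4)
P 7-8 [J1]: (10,13,4)
C 1-8 [J2]: (10,13,5)
Grübler: 3·9 − 2·13 − 5 = -4

M = -4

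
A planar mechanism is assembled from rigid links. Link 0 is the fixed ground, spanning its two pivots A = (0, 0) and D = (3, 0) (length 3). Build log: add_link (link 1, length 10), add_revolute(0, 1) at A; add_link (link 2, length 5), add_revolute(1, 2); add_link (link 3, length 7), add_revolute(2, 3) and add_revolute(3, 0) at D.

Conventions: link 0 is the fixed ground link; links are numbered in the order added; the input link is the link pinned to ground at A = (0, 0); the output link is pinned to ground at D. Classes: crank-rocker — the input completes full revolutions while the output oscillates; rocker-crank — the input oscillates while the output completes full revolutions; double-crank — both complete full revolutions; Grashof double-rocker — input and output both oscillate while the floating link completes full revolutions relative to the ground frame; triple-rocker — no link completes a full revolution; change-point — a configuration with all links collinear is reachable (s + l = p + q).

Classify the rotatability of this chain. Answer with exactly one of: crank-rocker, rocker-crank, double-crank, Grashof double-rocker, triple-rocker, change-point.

lengths: ground=3, input=10, coupler=5, output=7
sorted: s=3 (shortest), l=10 (longest), p+q=12
s + l = 13 vs p + q = 12
s + l > p + q → non-Grashof → no link fully rotates → triple-rocker

triple-rocker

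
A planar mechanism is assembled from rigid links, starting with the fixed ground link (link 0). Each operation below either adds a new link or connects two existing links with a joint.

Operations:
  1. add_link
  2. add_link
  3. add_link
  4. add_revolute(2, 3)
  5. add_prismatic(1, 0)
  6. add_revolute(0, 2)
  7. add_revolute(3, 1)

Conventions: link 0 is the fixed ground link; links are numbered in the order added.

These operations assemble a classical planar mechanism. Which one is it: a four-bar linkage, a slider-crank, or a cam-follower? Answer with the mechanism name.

links: 4 (incl. ground); joints: 3 revolute, 1 prismatic, 0 higher (cam) pair, forming one closed loop
4 links, 3 revolutes + 1 prismatic in one loop → slider-crank

slider-crank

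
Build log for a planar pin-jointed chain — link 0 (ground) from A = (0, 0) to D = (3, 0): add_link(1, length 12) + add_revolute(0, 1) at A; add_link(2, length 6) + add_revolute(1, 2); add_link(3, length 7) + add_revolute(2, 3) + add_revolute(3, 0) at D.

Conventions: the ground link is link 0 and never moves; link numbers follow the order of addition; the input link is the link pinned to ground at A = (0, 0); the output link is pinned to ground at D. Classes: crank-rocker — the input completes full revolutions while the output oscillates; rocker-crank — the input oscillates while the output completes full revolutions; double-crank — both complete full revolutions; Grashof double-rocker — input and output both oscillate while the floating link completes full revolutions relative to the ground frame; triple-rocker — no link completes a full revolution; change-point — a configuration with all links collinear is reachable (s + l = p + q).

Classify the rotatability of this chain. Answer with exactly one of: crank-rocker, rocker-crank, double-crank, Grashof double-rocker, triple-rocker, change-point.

lengths: ground=3, input=12, coupler=6, output=7
sorted: s=3 (shortest), l=12 (longest), p+q=13
s + l = 15 vs p + q = 13
s + l > p + q → non-Grashof → no link fully rotates → triple-rocker

triple-rocker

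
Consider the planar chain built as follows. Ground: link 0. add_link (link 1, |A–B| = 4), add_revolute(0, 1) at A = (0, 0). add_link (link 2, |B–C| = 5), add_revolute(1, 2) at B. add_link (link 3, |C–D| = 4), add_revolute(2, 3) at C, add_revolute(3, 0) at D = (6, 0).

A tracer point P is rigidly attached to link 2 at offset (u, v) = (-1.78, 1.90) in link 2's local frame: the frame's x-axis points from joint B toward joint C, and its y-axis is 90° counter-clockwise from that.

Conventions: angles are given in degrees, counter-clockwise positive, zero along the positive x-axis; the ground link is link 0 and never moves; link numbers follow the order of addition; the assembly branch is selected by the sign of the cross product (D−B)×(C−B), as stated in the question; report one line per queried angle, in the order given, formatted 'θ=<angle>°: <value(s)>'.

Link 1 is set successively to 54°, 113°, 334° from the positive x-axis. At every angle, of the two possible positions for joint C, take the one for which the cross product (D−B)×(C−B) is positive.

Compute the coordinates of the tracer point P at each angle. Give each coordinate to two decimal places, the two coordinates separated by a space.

A=(0,0), D=(6.00,0)
θ=54°: B = A + 4.00·(cos54°, sin54°) = (2.3511, 3.2361)
θ=54°: |BD| = 4.8771
θ=54°: circle(B,5.00) ∩ circle(D,4.00): a=3.3612, h=3.7016
θ=54°:   candidates: C₊=(7.3220,3.7752) cross=18.053; C₋=(2.4098,-1.7636) cross=-18.053
θ=54°:   branch + wants cross > 0 → take C=(7.3220,3.7752) (cross=18.053)
θ=54°: ex = (C−B)/|BC| = (0.9942,0.1078); ey = (-0.1078,0.9942)
θ=54°: P = B + -1.78·ex + 1.90·ey = (0.3766,4.9330)
θ=113°: B = A + 4.00·(cos113°, sin113°) = (-1.5629, 3.6820)
θ=113°: |BD| = 8.4116
θ=113°: circle(B,5.00) ∩ circle(D,4.00): a=4.7408, h=1.5890
θ=113°:   candidates: C₊=(3.3951,3.0355) cross=13.366; C₋=(2.0040,0.1781) cross=-13.366
θ=113°:   branch + wants cross > 0 → take C=(3.3951,3.0355) (cross=13.366)
θ=113°: ex = (C−B)/|BC| = (0.9916,-0.1293); ey = (0.1293,0.9916)
θ=113°: P = B + -1.78·ex + 1.90·ey = (-3.0823,5.7962)
θ=334°: B = A + 4.00·(cos334°, sin334°) = (3.5952, -1.7535)
θ=334°: |BD| = 2.9762
θ=334°: circle(B,5.00) ∩ circle(D,4.00): a=3.0001, h=3.9999
θ=334°:   candidates: C₊=(3.6627,3.2461) cross=11.905; C₋=(8.3759,-3.2179) cross=-11.905
θ=334°:   branch + wants cross > 0 → take C=(3.6627,3.2461) (cross=11.905)
θ=334°: ex = (C−B)/|BC| = (0.0135,0.9999); ey = (-0.9999,0.0135)
θ=334°: P = B + -1.78·ex + 1.90·ey = (1.6713,-3.5077)

θ=54°: 0.38 4.93
θ=113°: -3.08 5.80
θ=334°: 1.67 -3.51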